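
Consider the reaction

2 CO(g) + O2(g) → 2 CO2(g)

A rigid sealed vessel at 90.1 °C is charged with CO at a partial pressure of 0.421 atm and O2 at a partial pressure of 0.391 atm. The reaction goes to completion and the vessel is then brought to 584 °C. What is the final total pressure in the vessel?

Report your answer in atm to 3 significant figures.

1.42 atm

With V and T fixed, P_i ∝ n_i, so the mole ratios apply directly to partial pressures at 90.1 °C.
P(O2) required for 0.421 atm of CO = (1/2) × 0.421 = 0.2105 atm; available 0.391 atm, so CO is limiting.
P(O2) remaining = 0.391 − (1/2) × 0.421 = 0.1805 atm
P(gaseous products) = (2)/2 × 0.421 = 0.4210 atm
P_total at 90.1 °C = 0.1805 + 0.4210 = 0.6015 atm
Scaling to 584 °C: P = 0.6015 × 857.15/363.25 = 1.419 atm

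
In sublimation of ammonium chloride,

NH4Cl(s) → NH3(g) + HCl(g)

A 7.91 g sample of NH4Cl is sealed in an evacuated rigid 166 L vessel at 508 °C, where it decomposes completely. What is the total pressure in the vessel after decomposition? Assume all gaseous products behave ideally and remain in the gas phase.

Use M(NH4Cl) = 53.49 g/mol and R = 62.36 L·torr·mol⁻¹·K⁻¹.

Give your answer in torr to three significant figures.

86.8 torr

n(NH4Cl) = 7.91 / 53.49 = 0.1479 mol
n(gas produced) = (2/1) × 0.1479 = 0.2958 mol
P = nRT/V = 0.2958 × 62.36 × 781.15 / 166 = 86.80 torr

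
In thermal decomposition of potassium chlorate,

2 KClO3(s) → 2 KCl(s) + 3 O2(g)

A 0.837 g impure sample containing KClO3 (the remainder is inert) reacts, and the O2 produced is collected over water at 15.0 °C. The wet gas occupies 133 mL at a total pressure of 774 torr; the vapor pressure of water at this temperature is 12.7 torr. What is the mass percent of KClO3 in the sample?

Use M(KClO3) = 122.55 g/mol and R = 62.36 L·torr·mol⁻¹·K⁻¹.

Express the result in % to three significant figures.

P(O2) = 774 − 12.7 = 761.3 torr
n(O2) = PV/RT = (761.3 × 0.1330) / (62.36 × 288.15) = 0.005635 mol
n(KClO3) = (2/3) × 0.005635 = 0.003757 mol
m(KClO3) = 0.003757 × 122.55 = 0.4604 g
%KClO3 = 0.4604 / 0.837 × 100 = 55.01%

55.0 %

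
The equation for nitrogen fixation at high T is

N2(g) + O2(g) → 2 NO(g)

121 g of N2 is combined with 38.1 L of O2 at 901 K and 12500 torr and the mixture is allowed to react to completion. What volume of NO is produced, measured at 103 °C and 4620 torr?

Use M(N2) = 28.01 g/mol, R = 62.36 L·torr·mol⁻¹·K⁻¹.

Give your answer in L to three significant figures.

n(N2) = 121 / 28.01 = 4.320 mol
n(O2) = PV/RT = (12500 × 38.1) / (62.36 × 901) = 8.476 mol
For 4.320 mol N2, stoichiometry requires (1/1) × 4.320 = 4.320 mol O2; 8.476 mol is available, so N2 is limiting.
n(NO) = (2/1) × 4.320 = 8.640 mol
V(NO) = nRT/P = 8.640 × 62.36 × 376.15 / 4620 = 43.87 L

43.9 L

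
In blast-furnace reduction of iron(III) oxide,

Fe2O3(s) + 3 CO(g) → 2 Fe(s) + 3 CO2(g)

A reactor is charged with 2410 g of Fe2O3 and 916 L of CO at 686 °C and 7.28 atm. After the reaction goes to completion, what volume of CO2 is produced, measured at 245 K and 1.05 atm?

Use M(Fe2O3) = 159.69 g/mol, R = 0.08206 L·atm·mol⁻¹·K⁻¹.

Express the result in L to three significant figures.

867 L

n(Fe2O3) = 2410 / 159.69 = 15.09 mol
n(CO) = PV/RT = (7.28 × 916) / (0.08206 × 959.15) = 84.72 mol
For 15.09 mol Fe2O3, stoichiometry requires (3/1) × 15.09 = 45.27 mol CO; 84.72 mol is available, so Fe2O3 is limiting.
n(CO2) = (3/1) × 15.09 = 45.27 mol
V(CO2) = nRT/P = 45.27 × 0.08206 × 245 / 1.05 = 866.8 L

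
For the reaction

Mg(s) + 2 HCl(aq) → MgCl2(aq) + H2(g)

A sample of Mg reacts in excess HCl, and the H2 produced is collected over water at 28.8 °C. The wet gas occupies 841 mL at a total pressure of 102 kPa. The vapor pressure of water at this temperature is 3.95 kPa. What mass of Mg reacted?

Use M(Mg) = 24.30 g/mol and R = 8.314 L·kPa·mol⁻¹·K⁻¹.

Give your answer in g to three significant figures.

P(H2) = 102 − 3.95 = 98.05 kPa
n(H2) = PV/RT = (98.05 × 0.8410) / (8.314 × 301.95) = 0.03285 mol
n(Mg) = (1/1) × 0.03285 = 0.03285 mol
m(Mg) = 0.03285 × 24.30 = 0.7983 g

0.798 g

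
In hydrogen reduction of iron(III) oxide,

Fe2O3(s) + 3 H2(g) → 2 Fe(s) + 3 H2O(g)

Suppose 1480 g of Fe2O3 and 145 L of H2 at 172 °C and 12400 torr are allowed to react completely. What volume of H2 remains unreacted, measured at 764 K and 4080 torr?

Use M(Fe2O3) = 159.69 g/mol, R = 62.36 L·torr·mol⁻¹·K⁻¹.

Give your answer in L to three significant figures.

n(Fe2O3) = 1480 / 159.69 = 9.268 mol
n(H2) = PV/RT = (12400 × 145) / (62.36 × 445.15) = 64.77 mol
For 9.268 mol Fe2O3, stoichiometry requires (3/1) × 9.268 = 27.80 mol H2; 64.77 mol is available, so Fe2O3 is limiting.
n(H2) consumed = (3/1) × 9.268 = 27.80 mol; remaining = 64.77 − 27.80 = 36.97 mol
V(H2) = nRT/P = 36.97 × 62.36 × 764 / 4080 = 431.7 L

432 L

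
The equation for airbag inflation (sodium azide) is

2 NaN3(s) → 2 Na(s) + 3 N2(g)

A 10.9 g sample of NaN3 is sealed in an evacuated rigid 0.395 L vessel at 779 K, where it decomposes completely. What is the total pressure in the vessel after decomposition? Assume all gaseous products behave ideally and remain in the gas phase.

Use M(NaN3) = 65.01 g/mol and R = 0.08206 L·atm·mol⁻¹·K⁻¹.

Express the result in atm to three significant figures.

n(NaN3) = 10.9 / 65.01 = 0.1677 mol
n(gas produced) = (3/2) × 0.1677 = 0.2515 mol
P = nRT/V = 0.2515 × 0.08206 × 779 / 0.395 = 40.70 atm

40.7 atm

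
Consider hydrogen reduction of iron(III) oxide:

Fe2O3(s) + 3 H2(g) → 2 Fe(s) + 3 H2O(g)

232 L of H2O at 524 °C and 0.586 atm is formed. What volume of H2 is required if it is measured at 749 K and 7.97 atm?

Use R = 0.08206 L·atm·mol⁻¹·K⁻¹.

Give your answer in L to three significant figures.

16.0 L

n(H2O) = PV/RT = (0.586 × 232) / (0.08206 × 797.15) = 2.078 mol
n(H2) = (3/3) × 2.078 = 2.078 mol
V = nRT/P = 2.078 × 0.08206 × 749 / 7.97 = 16.03 L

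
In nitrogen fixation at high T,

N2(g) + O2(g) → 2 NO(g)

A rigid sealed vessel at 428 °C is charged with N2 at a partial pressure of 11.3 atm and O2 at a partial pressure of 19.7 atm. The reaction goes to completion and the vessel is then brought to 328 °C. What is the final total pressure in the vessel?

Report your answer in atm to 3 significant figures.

Because the vessel is rigid and T is held at 428 °C, work the stoichiometry in partial pressures (P_i = n_iRT/V).
P(O2) required for 11.3 atm of N2 = (1/1) × 11.3 = 11.30 atm; available 19.7 atm, so N2 is limiting.
P(O2) remaining = 19.7 − (1/1) × 11.3 = 8.400 atm
P(gaseous products) = (2)/1 × 11.3 = 22.60 atm
P_total at 428 °C = 8.400 + 22.60 = 31.00 atm
Scaling to 328 °C: P = 31.00 × 601.15/701.15 = 26.58 atm

26.6 atm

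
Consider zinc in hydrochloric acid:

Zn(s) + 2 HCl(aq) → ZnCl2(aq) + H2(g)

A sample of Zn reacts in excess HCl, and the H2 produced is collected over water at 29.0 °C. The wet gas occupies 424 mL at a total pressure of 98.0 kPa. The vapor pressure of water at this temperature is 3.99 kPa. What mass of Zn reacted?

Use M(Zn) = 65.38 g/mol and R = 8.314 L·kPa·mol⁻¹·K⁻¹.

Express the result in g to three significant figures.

P(H2) = 98.0 − 3.99 = 94.01 kPa
n(H2) = PV/RT = (94.01 × 0.4240) / (8.314 × 302.15) = 0.01587 mol
n(Zn) = (1/1) × 0.01587 = 0.01587 mol
m(Zn) = 0.01587 × 65.38 = 1.038 g

1.04 g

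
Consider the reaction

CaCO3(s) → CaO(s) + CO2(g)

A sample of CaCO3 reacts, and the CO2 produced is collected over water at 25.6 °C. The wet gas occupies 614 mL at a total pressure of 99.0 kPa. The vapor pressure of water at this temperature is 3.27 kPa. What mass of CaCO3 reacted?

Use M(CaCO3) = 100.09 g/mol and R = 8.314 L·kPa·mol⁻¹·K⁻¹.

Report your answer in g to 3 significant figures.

P(CO2) = 99.0 − 3.27 = 95.73 kPa
n(CO2) = PV/RT = (95.73 × 0.6140) / (8.314 × 298.75) = 0.02366 mol
n(CaCO3) = (1/1) × 0.02366 = 0.02366 mol
m(CaCO3) = 0.02366 × 100.09 = 2.368 g

2.37 g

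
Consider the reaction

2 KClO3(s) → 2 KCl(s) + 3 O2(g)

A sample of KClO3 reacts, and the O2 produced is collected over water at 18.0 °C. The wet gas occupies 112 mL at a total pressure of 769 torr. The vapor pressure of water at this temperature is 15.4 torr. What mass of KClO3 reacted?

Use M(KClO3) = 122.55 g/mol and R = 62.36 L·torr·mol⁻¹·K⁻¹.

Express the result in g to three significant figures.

0.380 g

P(O2) = 769 − 15.4 = 753.6 torr
n(O2) = PV/RT = (753.6 × 0.1120) / (62.36 × 291.15) = 0.004649 mol
n(KClO3) = (2/3) × 0.004649 = 0.003099 mol
m(KClO3) = 0.003099 × 122.55 = 0.3798 g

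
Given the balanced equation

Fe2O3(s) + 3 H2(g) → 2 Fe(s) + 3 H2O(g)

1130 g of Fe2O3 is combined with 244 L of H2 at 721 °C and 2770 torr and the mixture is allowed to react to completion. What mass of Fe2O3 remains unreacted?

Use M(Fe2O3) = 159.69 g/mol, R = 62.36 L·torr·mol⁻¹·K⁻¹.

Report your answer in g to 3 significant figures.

550 g

n(Fe2O3) = 1130 / 159.69 = 7.076 mol
n(H2) = PV/RT = (2770 × 244) / (62.36 × 994.15) = 10.90 mol
For 7.076 mol Fe2O3, stoichiometry requires (3/1) × 7.076 = 21.23 mol H2; 10.90 mol is available, so H2 is limiting.
n(Fe2O3) consumed = (1/3) × 10.90 = 3.633 mol; remaining = 7.076 − 3.633 = 3.443 mol
m(Fe2O3) = 3.443 × 159.69 = 549.8 g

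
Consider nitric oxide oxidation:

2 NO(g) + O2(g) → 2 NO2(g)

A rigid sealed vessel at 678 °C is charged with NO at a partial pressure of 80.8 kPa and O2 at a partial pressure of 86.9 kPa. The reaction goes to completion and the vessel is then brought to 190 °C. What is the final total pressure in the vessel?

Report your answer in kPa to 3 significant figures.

62.0 kPa

With V and T fixed, P_i ∝ n_i, so the mole ratios apply directly to partial pressures at 678 °C.
P(O2) required for 80.8 kPa of NO = (1/2) × 80.8 = 40.40 kPa; available 86.9 kPa, so NO is limiting.
P(O2) remaining = 86.9 − (1/2) × 80.8 = 46.50 kPa
P(gaseous products) = (2)/2 × 80.8 = 80.80 kPa
P_total at 678 °C = 46.50 + 80.80 = 127.3 kPa
Scaling to 190 °C: P = 127.3 × 463.15/951.15 = 61.99 kPa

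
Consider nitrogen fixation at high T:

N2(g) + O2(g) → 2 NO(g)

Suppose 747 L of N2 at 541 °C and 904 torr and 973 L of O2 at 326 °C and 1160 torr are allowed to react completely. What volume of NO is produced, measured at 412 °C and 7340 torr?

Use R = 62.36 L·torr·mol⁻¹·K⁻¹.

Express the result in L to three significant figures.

155 L

n(N2) = PV/RT = (904 × 747) / (62.36 × 814.15) = 13.30 mol
n(O2) = PV/RT = (1160 × 973) / (62.36 × 599.15) = 30.21 mol
For 13.30 mol N2, stoichiometry requires (1/1) × 13.30 = 13.30 mol O2; 30.21 mol is available, so N2 is limiting.
n(NO) = (2/1) × 13.30 = 26.60 mol
V(NO) = nRT/P = 26.60 × 62.36 × 685.15 / 7340 = 154.8 L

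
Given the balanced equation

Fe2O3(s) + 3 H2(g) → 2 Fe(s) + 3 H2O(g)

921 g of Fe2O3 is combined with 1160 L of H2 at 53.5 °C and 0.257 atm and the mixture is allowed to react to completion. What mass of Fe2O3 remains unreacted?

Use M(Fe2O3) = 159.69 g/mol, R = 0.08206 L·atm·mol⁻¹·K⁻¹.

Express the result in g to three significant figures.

n(Fe2O3) = 921 / 159.69 = 5.767 mol
n(H2) = PV/RT = (0.257 × 1160) / (0.08206 × 326.65) = 11.12 mol
For 5.767 mol Fe2O3, stoichiometry requires (3/1) × 5.767 = 17.30 mol H2; 11.12 mol is available, so H2 is limiting.
n(Fe2O3) consumed = (1/3) × 11.12 = 3.707 mol; remaining = 5.767 − 3.707 = 2.060 mol
m(Fe2O3) = 2.060 × 159.69 = 329.0 g

329 g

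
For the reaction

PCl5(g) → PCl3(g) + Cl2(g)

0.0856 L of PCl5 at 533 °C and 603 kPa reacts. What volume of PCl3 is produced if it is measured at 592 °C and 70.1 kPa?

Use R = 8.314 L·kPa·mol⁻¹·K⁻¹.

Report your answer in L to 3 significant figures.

n(PCl5) = PV/RT = (603 × 0.0856) / (8.314 × 806.15) = 0.007701 mol
n(PCl3) = (1/1) × 0.007701 = 0.007701 mol
V = nRT/P = 0.007701 × 8.314 × 865.15 / 70.1 = 0.7902 L

0.790 L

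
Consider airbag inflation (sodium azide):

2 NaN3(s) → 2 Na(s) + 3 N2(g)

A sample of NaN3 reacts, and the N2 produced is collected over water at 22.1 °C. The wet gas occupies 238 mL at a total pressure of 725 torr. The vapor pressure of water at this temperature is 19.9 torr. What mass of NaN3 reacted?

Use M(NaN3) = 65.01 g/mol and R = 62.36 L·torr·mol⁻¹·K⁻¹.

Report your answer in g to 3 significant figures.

P(N2) = 725 − 19.9 = 705.1 torr
n(N2) = PV/RT = (705.1 × 0.2380) / (62.36 × 295.25) = 0.009114 mol
n(NaN3) = (2/3) × 0.009114 = 0.006076 mol
m(NaN3) = 0.006076 × 65.01 = 0.3950 g

0.395 g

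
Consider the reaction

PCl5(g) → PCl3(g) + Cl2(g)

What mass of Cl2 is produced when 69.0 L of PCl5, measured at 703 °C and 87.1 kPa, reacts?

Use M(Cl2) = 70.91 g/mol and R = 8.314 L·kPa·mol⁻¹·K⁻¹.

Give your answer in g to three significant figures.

52.5 g

n(PCl5) = PV/RT = (87.1 × 69.0) / (8.314 × 976.15) = 0.7405 mol
n(Cl2) = (1/1) × 0.7405 = 0.7405 mol
m(Cl2) = 0.7405 × 70.91 = 52.51 g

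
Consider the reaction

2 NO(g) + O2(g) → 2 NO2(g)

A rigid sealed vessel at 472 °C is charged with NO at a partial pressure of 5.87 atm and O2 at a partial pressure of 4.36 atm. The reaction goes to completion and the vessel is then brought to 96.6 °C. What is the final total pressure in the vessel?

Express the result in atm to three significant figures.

Because the vessel is rigid and T is held at 472 °C, work the stoichiometry in partial pressures (P_i = n_iRT/V).
P(O2) required for 5.87 atm of NO = (1/2) × 5.87 = 2.935 atm; available 4.36 atm, so NO is limiting.
P(O2) remaining = 4.36 − (1/2) × 5.87 = 1.425 atm
P(gaseous products) = (2)/2 × 5.87 = 5.870 atm
P_total at 472 °C = 1.425 + 5.870 = 7.295 atm
Scaling to 96.6 °C: P = 7.295 × 369.75/745.15 = 3.620 atm

3.62 atm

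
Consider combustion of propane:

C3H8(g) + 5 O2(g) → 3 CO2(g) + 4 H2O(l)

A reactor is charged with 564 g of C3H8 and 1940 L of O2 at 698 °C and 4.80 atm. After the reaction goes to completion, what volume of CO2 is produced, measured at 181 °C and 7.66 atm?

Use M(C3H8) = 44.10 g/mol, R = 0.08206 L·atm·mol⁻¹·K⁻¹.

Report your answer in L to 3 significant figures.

187 L

n(C3H8) = 564 / 44.10 = 12.79 mol
n(O2) = PV/RT = (4.80 × 1940) / (0.08206 × 971.15) = 116.8 mol
For 12.79 mol C3H8, stoichiometry requires (5/1) × 12.79 = 63.95 mol O2; 116.8 mol is available, so C3H8 is limiting.
n(CO2) = (3/1) × 12.79 = 38.37 mol
V(CO2) = nRT/P = 38.37 × 0.08206 × 454.15 / 7.66 = 186.7 L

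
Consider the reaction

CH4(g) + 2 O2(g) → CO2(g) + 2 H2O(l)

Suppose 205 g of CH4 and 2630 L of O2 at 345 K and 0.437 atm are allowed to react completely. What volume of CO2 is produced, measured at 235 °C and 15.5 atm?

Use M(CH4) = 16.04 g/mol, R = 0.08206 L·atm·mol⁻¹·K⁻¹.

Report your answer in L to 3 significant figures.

34.4 L

n(CH4) = 205 / 16.04 = 12.78 mol
n(O2) = PV/RT = (0.437 × 2630) / (0.08206 × 345) = 40.60 mol
For 12.78 mol CH4, stoichiometry requires (2/1) × 12.78 = 25.56 mol O2; 40.60 mol is available, so CH4 is limiting.
n(CO2) = (1/1) × 12.78 = 12.78 mol
V(CO2) = nRT/P = 12.78 × 0.08206 × 508.15 / 15.5 = 34.38 L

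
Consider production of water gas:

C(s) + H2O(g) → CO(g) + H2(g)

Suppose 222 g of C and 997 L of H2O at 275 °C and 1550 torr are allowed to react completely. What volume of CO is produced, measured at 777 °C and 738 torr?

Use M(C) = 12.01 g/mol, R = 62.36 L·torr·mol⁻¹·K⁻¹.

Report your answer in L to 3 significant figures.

1640 L

n(C) = 222 / 12.01 = 18.48 mol
n(H2O) = PV/RT = (1550 × 997) / (62.36 × 548.15) = 45.21 mol
For 18.48 mol C, stoichiometry requires (1/1) × 18.48 = 18.48 mol H2O; 45.21 mol is available, so C is limiting.
n(CO) = (1/1) × 18.48 = 18.48 mol
V(CO) = nRT/P = 18.48 × 62.36 × 1050.15 / 738 = 1640 L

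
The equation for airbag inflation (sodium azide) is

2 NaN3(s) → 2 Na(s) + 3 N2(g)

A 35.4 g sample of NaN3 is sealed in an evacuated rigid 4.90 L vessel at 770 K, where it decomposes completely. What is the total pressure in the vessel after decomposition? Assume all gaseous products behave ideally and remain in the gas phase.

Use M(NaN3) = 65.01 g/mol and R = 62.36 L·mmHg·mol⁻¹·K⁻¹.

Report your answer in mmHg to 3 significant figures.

n(NaN3) = 35.4 / 65.01 = 0.5445 mol
n(gas produced) = (3/2) × 0.5445 = 0.8167 mol
P = nRT/V = 0.8167 × 62.36 × 770 / 4.90 = 8003 mmHg

8000 mmHg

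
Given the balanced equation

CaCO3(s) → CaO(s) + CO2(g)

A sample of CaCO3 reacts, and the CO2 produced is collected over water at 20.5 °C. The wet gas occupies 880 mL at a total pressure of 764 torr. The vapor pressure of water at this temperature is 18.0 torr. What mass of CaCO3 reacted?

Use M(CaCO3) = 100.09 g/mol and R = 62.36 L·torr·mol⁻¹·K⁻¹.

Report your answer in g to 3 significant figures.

3.59 g

P(CO2) = 764 − 18.0 = 746.0 torr
n(CO2) = PV/RT = (746.0 × 0.8800) / (62.36 × 293.65) = 0.03585 mol
n(CaCO3) = (1/1) × 0.03585 = 0.03585 mol
m(CaCO3) = 0.03585 × 100.09 = 3.588 g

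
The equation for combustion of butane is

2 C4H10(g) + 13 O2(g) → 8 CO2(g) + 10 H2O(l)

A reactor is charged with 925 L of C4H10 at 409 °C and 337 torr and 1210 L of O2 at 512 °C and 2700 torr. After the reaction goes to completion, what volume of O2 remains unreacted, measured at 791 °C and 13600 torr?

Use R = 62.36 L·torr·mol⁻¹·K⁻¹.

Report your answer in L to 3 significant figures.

93.2 L

n(C4H10) = PV/RT = (337 × 925) / (62.36 × 682.15) = 7.328 mol
n(O2) = PV/RT = (2700 × 1210) / (62.36 × 785.15) = 66.73 mol
For 7.328 mol C4H10, stoichiometry requires (13/2) × 7.328 = 47.63 mol O2; 66.73 mol is available, so C4H10 is limiting.
n(O2) consumed = (13/2) × 7.328 = 47.63 mol; remaining = 66.73 − 47.63 = 19.10 mol
V(O2) = nRT/P = 19.10 × 62.36 × 1064.15 / 13600 = 93.20 L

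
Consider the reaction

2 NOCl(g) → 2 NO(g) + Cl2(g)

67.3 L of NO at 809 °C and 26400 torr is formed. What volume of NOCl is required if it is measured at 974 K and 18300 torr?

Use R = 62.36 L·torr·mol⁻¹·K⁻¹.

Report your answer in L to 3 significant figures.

n(NO) = PV/RT = (26400 × 67.3) / (62.36 × 1082.15) = 26.33 mol
n(NOCl) = (2/2) × 26.33 = 26.33 mol
V = nRT/P = 26.33 × 62.36 × 974 / 18300 = 87.39 L

87.4 L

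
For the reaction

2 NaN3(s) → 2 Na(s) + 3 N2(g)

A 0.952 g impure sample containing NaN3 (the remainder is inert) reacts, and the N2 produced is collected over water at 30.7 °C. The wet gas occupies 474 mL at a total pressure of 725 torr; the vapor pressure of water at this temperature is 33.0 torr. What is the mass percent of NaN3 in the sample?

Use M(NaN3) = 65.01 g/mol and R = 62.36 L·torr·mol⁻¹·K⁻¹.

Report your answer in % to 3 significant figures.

P(N2) = 725 − 33.0 = 692.0 torr
n(N2) = PV/RT = (692.0 × 0.4740) / (62.36 × 303.85) = 0.01731 mol
n(NaN3) = (2/3) × 0.01731 = 0.01154 mol
m(NaN3) = 0.01154 × 65.01 = 0.7502 g
%NaN3 = 0.7502 / 0.952 × 100 = 78.80%

78.8 %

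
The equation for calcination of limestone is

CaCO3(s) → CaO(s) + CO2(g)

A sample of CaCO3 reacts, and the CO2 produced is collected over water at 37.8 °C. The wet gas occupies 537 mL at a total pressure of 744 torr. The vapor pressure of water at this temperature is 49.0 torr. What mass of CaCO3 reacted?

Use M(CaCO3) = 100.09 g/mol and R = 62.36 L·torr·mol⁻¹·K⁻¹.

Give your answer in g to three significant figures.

1.93 g

P(CO2) = 744 − 49.0 = 695.0 torr
n(CO2) = PV/RT = (695.0 × 0.5370) / (62.36 × 310.95) = 0.01925 mol
n(CaCO3) = (1/1) × 0.01925 = 0.01925 mol
m(CaCO3) = 0.01925 × 100.09 = 1.927 g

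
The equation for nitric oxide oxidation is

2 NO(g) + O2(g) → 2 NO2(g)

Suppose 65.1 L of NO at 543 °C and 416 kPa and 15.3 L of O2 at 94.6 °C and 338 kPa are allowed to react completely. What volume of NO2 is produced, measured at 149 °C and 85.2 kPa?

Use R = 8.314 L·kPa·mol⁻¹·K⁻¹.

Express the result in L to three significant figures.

n(NO) = PV/RT = (416 × 65.1) / (8.314 × 816.15) = 3.991 mol
n(O2) = PV/RT = (338 × 15.3) / (8.314 × 367.75) = 1.691 mol
For 3.991 mol NO, stoichiometry requires (1/2) × 3.991 = 1.996 mol O2; 1.691 mol is available, so O2 is limiting.
n(NO2) = (2/1) × 1.691 = 3.382 mol
V(NO2) = nRT/P = 3.382 × 8.314 × 422.15 / 85.2 = 139.3 L

139 L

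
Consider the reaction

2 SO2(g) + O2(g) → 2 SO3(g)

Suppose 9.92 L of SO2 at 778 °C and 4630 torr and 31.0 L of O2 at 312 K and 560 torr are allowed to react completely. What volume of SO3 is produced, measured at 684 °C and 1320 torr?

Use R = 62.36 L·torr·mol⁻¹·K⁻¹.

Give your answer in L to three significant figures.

31.7 L

n(SO2) = PV/RT = (4630 × 9.92) / (62.36 × 1051.15) = 0.7007 mol
n(O2) = PV/RT = (560 × 31.0) / (62.36 × 312) = 0.8923 mol
For 0.7007 mol SO2, stoichiometry requires (1/2) × 0.7007 = 0.3503 mol O2; 0.8923 mol is available, so SO2 is limiting.
n(SO3) = (2/2) × 0.7007 = 0.7007 mol
V(SO3) = nRT/P = 0.7007 × 62.36 × 957.15 / 1320 = 31.68 L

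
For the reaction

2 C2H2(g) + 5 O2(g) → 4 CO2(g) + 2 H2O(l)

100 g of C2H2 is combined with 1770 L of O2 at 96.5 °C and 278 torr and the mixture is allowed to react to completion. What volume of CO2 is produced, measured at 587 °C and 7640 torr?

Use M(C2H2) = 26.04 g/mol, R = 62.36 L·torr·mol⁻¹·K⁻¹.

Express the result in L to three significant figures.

53.9 L

n(C2H2) = 100 / 26.04 = 3.840 mol
n(O2) = PV/RT = (278 × 1770) / (62.36 × 369.65) = 21.35 mol
For 3.840 mol C2H2, stoichiometry requires (5/2) × 3.840 = 9.600 mol O2; 21.35 mol is available, so C2H2 is limiting.
n(CO2) = (4/2) × 3.840 = 7.680 mol
V(CO2) = nRT/P = 7.680 × 62.36 × 860.15 / 7640 = 53.92 L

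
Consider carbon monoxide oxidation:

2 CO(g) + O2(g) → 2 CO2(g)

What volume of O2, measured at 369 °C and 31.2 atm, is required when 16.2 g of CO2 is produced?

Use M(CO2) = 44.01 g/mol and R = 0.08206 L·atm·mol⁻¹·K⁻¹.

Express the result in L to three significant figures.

n(CO2) = 16.20 / 44.01 = 0.3681 mol
n(O2) = (1/2) × 0.3681 = 0.1840 mol
V = nRT/P = 0.1840 × 0.08206 × 642.15 / 31.2 = 0.3108 L

0.311 L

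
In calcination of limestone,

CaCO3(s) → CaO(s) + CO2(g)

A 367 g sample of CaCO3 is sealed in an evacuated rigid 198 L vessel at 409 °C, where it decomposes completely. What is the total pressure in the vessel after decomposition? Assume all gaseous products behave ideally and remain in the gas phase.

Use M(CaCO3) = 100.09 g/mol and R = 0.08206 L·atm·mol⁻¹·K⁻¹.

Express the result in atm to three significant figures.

1.04 atm

n(CaCO3) = 367 / 100.09 = 3.667 mol
n(gas produced) = (1/1) × 3.667 = 3.667 mol
P = nRT/V = 3.667 × 0.08206 × 682.15 / 198 = 1.037 atm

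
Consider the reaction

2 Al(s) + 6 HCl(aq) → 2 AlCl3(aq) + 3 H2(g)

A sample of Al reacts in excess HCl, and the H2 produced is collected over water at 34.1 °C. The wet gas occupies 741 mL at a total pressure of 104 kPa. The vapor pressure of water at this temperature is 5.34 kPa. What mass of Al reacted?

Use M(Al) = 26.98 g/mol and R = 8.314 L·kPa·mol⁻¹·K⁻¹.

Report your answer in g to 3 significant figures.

P(H2) = 104 − 5.34 = 98.66 kPa
n(H2) = PV/RT = (98.66 × 0.7410) / (8.314 × 307.25) = 0.02862 mol
n(Al) = (2/3) × 0.02862 = 0.01908 mol
m(Al) = 0.01908 × 26.98 = 0.5148 g

0.515 g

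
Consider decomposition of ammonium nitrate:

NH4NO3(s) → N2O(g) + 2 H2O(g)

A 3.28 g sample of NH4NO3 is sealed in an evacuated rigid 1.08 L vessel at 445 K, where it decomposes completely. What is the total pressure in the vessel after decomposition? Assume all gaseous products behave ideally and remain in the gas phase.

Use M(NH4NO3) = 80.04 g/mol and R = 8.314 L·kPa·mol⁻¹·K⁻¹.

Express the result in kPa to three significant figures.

421 kPa

n(NH4NO3) = 3.28 / 80.04 = 0.04098 mol
n(gas produced) = (3/1) × 0.04098 = 0.1229 mol
P = nRT/V = 0.1229 × 8.314 × 445 / 1.08 = 421.0 kPa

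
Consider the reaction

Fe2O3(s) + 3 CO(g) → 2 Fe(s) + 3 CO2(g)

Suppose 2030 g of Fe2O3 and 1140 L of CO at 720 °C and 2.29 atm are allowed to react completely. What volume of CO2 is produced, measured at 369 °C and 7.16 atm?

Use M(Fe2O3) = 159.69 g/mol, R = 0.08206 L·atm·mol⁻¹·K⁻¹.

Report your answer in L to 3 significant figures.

236 L

n(Fe2O3) = 2030 / 159.69 = 12.71 mol
n(CO) = PV/RT = (2.29 × 1140) / (0.08206 × 993.15) = 32.03 mol
For 12.71 mol Fe2O3, stoichiometry requires (3/1) × 12.71 = 38.13 mol CO; 32.03 mol is available, so CO is limiting.
n(CO2) = (3/3) × 32.03 = 32.03 mol
V(CO2) = nRT/P = 32.03 × 0.08206 × 642.15 / 7.16 = 235.7 L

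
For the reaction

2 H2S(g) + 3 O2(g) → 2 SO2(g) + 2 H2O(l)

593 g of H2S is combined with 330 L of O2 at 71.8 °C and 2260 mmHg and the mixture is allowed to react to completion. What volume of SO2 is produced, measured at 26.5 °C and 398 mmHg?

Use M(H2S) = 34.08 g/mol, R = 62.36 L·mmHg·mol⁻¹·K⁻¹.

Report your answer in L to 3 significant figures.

n(H2S) = 593 / 34.08 = 17.40 mol
n(O2) = PV/RT = (2260 × 330) / (62.36 × 344.95) = 34.67 mol
For 17.40 mol H2S, stoichiometry requires (3/2) × 17.40 = 26.10 mol O2; 34.67 mol is available, so H2S is limiting.
n(SO2) = (2/2) × 17.40 = 17.40 mol
V(SO2) = nRT/P = 17.40 × 62.36 × 299.65 / 398 = 816.9 L

817 L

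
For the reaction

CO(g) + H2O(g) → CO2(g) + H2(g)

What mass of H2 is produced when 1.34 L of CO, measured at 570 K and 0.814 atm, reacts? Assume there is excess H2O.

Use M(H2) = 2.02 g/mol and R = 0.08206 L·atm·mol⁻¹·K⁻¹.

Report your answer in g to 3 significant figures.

n(CO) = PV/RT = (0.814 × 1.34) / (0.08206 × 570) = 0.02332 mol
n(H2) = (1/1) × 0.02332 = 0.02332 mol
m(H2) = 0.02332 × 2.02 = 0.04711 g

0.0471 g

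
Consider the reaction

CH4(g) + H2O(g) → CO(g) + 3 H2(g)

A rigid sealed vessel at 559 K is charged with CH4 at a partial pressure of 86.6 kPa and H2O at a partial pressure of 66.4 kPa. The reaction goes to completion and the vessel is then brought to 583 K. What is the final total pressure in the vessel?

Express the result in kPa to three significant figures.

Because the vessel is rigid and T is held at 559 K, work the stoichiometry in partial pressures (P_i = n_iRT/V).
P(H2O) required for 86.6 kPa of CH4 = (1/1) × 86.6 = 86.60 kPa; available 66.4 kPa, so H2O is limiting.
P(CH4) remaining = 86.6 − (1/1) × 66.4 = 20.20 kPa
P(gaseous products) = (1+3)/1 × 66.4 = 265.6 kPa
P_total at 559 K = 20.20 + 265.6 = 285.8 kPa
Scaling to 583 K: P = 285.8 × 583/559 = 298.1 kPa

298 kPa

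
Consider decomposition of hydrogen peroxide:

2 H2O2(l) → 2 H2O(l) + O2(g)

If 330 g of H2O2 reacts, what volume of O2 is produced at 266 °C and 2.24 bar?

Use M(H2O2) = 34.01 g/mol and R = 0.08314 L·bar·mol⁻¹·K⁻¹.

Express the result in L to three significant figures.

97.1 L

n(H2O2) = 330.0 / 34.01 = 9.703 mol
n(O2) = (1/2) × 9.703 = 4.851 mol
V = nRT/P = 4.851 × 0.08314 × 539.15 / 2.24 = 97.07 L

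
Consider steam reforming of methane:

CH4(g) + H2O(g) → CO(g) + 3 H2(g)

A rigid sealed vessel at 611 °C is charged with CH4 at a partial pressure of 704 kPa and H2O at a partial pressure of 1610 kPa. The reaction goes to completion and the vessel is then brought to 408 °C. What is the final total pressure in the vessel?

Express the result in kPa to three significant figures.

Because the vessel is rigid and T is held at 611 °C, work the stoichiometry in partial pressures (P_i = n_iRT/V).
P(H2O) required for 704 kPa of CH4 = (1/1) × 704 = 704.0 kPa; available 1610 kPa, so CH4 is limiting.
P(H2O) remaining = 1610 − (1/1) × 704 = 906.0 kPa
P(gaseous products) = (1+3)/1 × 704 = 2816 kPa
P_total at 611 °C = 906.0 + 2816 = 3722 kPa
Scaling to 408 °C: P = 3722 × 681.15/884.15 = 2867 kPa

2870 kPa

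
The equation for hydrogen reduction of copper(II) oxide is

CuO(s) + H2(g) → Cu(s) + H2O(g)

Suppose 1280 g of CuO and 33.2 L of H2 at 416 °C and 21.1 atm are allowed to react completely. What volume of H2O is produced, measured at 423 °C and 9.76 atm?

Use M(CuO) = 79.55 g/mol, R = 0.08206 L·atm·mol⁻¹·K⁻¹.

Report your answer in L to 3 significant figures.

n(CuO) = 1280 / 79.55 = 16.09 mol
n(H2) = PV/RT = (21.1 × 33.2) / (0.08206 × 689.15) = 12.39 mol
For 16.09 mol CuO, stoichiometry requires (1/1) × 16.09 = 16.09 mol H2; 12.39 mol is available, so H2 is limiting.
n(H2O) = (1/1) × 12.39 = 12.39 mol
V(H2O) = nRT/P = 12.39 × 0.08206 × 696.15 / 9.76 = 72.52 L

72.5 L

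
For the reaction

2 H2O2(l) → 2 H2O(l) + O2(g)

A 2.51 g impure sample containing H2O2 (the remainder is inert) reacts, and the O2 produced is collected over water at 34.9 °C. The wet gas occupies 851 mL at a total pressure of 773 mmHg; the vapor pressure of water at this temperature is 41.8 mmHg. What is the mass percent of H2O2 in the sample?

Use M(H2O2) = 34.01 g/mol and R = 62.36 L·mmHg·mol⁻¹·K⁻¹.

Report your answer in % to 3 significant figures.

P(O2) = 773 − 41.8 = 731.2 mmHg
n(O2) = PV/RT = (731.2 × 0.8510) / (62.36 × 308.05) = 0.03239 mol
n(H2O2) = (2/1) × 0.03239 = 0.06478 mol
m(H2O2) = 0.06478 × 34.01 = 2.203 g
%H2O2 = 2.203 / 2.51 × 100 = 87.77%

87.8 %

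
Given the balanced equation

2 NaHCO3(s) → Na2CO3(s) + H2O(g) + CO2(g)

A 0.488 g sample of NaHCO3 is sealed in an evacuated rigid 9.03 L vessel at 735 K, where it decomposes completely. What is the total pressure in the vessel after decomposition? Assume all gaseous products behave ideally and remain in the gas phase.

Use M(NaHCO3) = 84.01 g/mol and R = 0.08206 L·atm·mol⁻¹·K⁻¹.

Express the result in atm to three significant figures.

n(NaHCO3) = 0.488 / 84.01 = 0.005809 mol
n(gas produced) = (2/2) × 0.005809 = 0.005809 mol
P = nRT/V = 0.005809 × 0.08206 × 735 / 9.03 = 0.03880 atm

0.0388 atm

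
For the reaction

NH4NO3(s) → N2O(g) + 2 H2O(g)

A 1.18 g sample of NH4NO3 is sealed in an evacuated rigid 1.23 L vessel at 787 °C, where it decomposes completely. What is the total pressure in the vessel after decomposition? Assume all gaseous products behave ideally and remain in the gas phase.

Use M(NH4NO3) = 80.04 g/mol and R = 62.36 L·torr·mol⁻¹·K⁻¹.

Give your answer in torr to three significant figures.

2380 torr

n(NH4NO3) = 1.18 / 80.04 = 0.01474 mol
n(gas produced) = (3/1) × 0.01474 = 0.04422 mol
P = nRT/V = 0.04422 × 62.36 × 1060.15 / 1.23 = 2377 torr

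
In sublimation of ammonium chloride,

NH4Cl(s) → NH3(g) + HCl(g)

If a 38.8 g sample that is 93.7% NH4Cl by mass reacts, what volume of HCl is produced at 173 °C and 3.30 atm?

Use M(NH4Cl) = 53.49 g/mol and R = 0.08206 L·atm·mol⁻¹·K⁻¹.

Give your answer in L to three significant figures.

7.54 L

mass of NH4Cl = 38.8 × 93.7/100 = 36.36 g
n(NH4Cl) = 36.36 / 53.49 = 0.6798 mol
n(HCl) = (1/1) × 0.6798 = 0.6798 mol
V = nRT/P = 0.6798 × 0.08206 × 446.15 / 3.30 = 7.542 L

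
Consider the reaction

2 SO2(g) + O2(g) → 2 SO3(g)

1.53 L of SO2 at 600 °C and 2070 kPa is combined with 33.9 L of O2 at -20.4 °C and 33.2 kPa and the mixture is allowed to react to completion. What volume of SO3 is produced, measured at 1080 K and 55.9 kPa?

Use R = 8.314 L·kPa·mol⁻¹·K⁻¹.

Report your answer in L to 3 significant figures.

n(SO2) = PV/RT = (2070 × 1.53) / (8.314 × 873.15) = 0.4363 mol
n(O2) = PV/RT = (33.2 × 33.9) / (8.314 × 252.75) = 0.5356 mol
For 0.4363 mol SO2, stoichiometry requires (1/2) × 0.4363 = 0.2182 mol O2; 0.5356 mol is available, so SO2 is limiting.
n(SO3) = (2/2) × 0.4363 = 0.4363 mol
V(SO3) = nRT/P = 0.4363 × 8.314 × 1080 / 55.9 = 70.08 L

70.1 L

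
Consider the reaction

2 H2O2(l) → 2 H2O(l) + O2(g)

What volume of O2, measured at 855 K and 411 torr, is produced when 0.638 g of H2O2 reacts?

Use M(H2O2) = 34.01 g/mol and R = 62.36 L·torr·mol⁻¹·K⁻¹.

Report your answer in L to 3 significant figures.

n(H2O2) = 0.6380 / 34.01 = 0.01876 mol
n(O2) = (1/2) × 0.01876 = 0.009380 mol
V = nRT/P = 0.009380 × 62.36 × 855 / 411 = 1.217 L

1.22 L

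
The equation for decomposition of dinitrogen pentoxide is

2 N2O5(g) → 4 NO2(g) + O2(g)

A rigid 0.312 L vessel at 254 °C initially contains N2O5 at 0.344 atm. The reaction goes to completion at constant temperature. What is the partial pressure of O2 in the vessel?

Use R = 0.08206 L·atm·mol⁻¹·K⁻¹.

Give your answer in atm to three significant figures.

0.172 atm

n(N2O5)₀ = PV/RT = (0.344 × 0.312) / (0.08206 × 527.15) = 0.002481 mol
n(O2) = (1/2) × 0.002481 = 0.001241 mol
P(O2) = nRT/V = 0.001241 × 0.08206 × 527.15 / 0.312 = 0.1721 atm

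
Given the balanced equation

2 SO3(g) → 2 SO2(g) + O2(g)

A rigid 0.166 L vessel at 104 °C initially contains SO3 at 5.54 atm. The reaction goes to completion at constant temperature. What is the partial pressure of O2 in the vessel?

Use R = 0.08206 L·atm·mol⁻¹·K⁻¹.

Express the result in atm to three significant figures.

2.77 atm

n(SO3)₀ = PV/RT = (5.54 × 0.166) / (0.08206 × 377.15) = 0.02971 mol
n(O2) = (1/2) × 0.02971 = 0.01486 mol
P(O2) = nRT/V = 0.01486 × 0.08206 × 377.15 / 0.166 = 2.770 atm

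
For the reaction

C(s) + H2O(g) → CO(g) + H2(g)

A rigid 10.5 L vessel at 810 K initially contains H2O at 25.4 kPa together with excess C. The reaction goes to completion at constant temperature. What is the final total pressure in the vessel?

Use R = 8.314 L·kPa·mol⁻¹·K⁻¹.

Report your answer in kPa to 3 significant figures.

Since T and V are fixed, P_final/P_initial = n_final/n_initial = 2/1.
P_final = (2/1) × 25.4 = 50.80 kPa

50.8 kPa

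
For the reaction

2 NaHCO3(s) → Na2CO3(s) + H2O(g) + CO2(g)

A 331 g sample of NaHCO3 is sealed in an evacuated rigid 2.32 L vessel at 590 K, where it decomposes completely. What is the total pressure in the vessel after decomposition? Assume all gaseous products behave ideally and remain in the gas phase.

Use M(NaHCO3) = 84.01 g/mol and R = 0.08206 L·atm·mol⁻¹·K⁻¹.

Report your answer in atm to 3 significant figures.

82.2 atm

n(NaHCO3) = 331 / 84.01 = 3.940 mol
n(gas produced) = (2/2) × 3.940 = 3.940 mol
P = nRT/V = 3.940 × 0.08206 × 590 / 2.32 = 82.22 atm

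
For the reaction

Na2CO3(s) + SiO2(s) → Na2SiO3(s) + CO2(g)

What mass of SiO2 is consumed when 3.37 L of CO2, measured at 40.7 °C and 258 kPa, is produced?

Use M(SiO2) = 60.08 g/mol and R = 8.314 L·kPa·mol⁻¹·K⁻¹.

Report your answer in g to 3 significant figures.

n(CO2) = PV/RT = (258 × 3.37) / (8.314 × 313.85) = 0.3332 mol
n(SiO2) = (1/1) × 0.3332 = 0.3332 mol
m(SiO2) = 0.3332 × 60.08 = 20.02 g

20.0 g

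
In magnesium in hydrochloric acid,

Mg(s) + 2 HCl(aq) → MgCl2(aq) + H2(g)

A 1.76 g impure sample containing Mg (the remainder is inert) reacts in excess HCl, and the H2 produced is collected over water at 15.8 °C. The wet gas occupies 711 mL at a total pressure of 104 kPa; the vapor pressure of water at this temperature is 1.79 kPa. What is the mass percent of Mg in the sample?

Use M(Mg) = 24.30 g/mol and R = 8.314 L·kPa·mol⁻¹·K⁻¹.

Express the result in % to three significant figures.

41.8 %

P(H2) = 104 − 1.79 = 102.2 kPa
n(H2) = PV/RT = (102.2 × 0.7110) / (8.314 × 288.95) = 0.03025 mol
n(Mg) = (1/1) × 0.03025 = 0.03025 mol
m(Mg) = 0.03025 × 24.30 = 0.7351 g
%Mg = 0.7351 / 1.76 × 100 = 41.77%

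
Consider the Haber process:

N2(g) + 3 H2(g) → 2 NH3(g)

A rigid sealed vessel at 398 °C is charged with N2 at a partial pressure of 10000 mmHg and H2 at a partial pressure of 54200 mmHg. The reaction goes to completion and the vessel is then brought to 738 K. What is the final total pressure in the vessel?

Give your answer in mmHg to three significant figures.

48600 mmHg

Because the vessel is rigid and T is held at 398 °C, work the stoichiometry in partial pressures (P_i = n_iRT/V).
P(H2) required for 10000 mmHg of N2 = (3/1) × 10000 = 30000 mmHg; available 54200 mmHg, so N2 is limiting.
P(H2) remaining = 54200 − (3/1) × 10000 = 24200 mmHg
P(gaseous products) = (2)/1 × 10000 = 20000 mmHg
P_total at 398 °C = 24200 + 20000 = 44200 mmHg
Scaling to 738 K: P = 44200 × 738/671.15 = 48600 mmHg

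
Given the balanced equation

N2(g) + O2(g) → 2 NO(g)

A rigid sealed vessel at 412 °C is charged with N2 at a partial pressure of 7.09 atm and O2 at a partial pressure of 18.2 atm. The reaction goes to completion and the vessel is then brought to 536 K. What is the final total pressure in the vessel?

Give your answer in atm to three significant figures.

19.8 atm

At constant V, partial pressures at 412 °C are proportional to moles, so apply stoichiometry directly to pressures.
P(O2) required for 7.09 atm of N2 = (1/1) × 7.09 = 7.090 atm; available 18.2 atm, so N2 is limiting.
P(O2) remaining = 18.2 − (1/1) × 7.09 = 11.11 atm
P(gaseous products) = (2)/1 × 7.09 = 14.18 atm
P_total at 412 °C = 11.11 + 14.18 = 25.29 atm
Scaling to 536 K: P = 25.29 × 536/685.15 = 19.78 atm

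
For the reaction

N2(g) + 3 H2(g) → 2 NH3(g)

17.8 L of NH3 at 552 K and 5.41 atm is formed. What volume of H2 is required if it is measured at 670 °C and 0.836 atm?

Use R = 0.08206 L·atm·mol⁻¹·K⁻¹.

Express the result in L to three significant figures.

295 L

n(NH3) = PV/RT = (5.41 × 17.8) / (0.08206 × 552) = 2.126 mol
n(H2) = (3/2) × 2.126 = 3.189 mol
V = nRT/P = 3.189 × 0.08206 × 943.15 / 0.836 = 295.2 L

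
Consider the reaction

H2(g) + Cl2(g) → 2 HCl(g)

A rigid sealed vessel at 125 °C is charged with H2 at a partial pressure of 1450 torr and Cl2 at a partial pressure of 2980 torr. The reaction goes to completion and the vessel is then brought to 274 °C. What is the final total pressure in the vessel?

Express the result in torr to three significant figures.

6090 torr

With V and T fixed, P_i ∝ n_i, so the mole ratios apply directly to partial pressures at 125 °C.
P(Cl2) required for 1450 torr of H2 = (1/1) × 1450 = 1450 torr; available 2980 torr, so H2 is limiting.
P(Cl2) remaining = 2980 − (1/1) × 1450 = 1530 torr
P(gaseous products) = (2)/1 × 1450 = 2900 torr
P_total at 125 °C = 1530 + 2900 = 4430 torr
Scaling to 274 °C: P = 4430 × 547.15/398.15 = 6088 torr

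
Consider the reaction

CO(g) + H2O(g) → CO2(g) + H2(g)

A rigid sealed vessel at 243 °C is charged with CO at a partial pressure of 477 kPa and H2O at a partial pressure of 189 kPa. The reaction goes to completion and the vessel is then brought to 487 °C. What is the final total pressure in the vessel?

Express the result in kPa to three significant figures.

With V and T fixed, P_i ∝ n_i, so the mole ratios apply directly to partial pressures at 243 °C.
P(H2O) required for 477 kPa of CO = (1/1) × 477 = 477.0 kPa; available 189 kPa, so H2O is limiting.
P(CO) remaining = 477 − (1/1) × 189 = 288.0 kPa
P(gaseous products) = (1+1)/1 × 189 = 378.0 kPa
P_total at 243 °C = 288.0 + 378.0 = 666.0 kPa
Scaling to 487 °C: P = 666.0 × 760.15/516.15 = 980.8 kPa

981 kPa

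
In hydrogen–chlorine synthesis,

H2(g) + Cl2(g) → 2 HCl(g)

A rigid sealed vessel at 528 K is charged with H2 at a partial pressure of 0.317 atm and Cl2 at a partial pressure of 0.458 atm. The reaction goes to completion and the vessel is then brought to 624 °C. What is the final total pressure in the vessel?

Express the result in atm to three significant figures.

At constant V, partial pressures at 528 K are proportional to moles, so apply stoichiometry directly to pressures.
P(Cl2) required for 0.317 atm of H2 = (1/1) × 0.317 = 0.3170 atm; available 0.458 atm, so H2 is limiting.
P(Cl2) remaining = 0.458 − (1/1) × 0.317 = 0.1410 atm
P(gaseous products) = (2)/1 × 0.317 = 0.6340 atm
P_total at 528 K = 0.1410 + 0.6340 = 0.7750 atm
Scaling to 624 °C: P = 0.7750 × 897.15/528 = 1.317 atm

1.32 atm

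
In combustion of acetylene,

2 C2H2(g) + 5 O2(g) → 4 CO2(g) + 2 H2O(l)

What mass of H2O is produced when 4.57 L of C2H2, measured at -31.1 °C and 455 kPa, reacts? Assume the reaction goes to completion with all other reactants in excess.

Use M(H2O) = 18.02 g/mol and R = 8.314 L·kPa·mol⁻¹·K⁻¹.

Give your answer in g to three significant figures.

18.6 g

n(C2H2) = PV/RT = (455 × 4.57) / (8.314 × 242.05) = 1.033 mol
n(H2O) = (2/2) × 1.033 = 1.033 mol
m(H2O) = 1.033 × 18.02 = 18.61 g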